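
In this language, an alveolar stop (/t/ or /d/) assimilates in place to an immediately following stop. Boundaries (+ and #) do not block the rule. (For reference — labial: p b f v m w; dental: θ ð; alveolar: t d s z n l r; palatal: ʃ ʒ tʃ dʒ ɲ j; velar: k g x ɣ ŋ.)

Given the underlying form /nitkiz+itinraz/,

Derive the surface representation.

[nikkiz+itinraz]

/t/ before /k/ (velar) → [k]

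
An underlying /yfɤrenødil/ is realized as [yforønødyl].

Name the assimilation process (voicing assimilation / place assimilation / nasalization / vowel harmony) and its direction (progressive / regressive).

/ɤ/→[o] /e/→[ø] /i/→[y].
Vowels agree with the first vowel, so the harmony is progressive.

vowel harmony, progressive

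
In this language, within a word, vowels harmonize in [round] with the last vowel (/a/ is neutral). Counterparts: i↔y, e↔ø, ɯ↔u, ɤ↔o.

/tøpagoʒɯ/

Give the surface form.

/ø/ harmonizes with /ɯ/ ([-round]) → [e]
/o/ harmonizes with /ɯ/ ([-round]) → [ɤ]

[tepagɤʒɯ]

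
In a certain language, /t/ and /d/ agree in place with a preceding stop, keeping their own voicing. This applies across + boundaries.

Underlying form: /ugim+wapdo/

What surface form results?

[ugim+wapbo]

/d/ after /p/ (labial) → [b]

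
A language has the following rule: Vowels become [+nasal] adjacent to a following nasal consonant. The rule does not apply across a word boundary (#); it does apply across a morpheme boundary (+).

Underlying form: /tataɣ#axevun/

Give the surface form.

/u/ before nasal /n/ → [ũ]

[tataɣ#axevũn]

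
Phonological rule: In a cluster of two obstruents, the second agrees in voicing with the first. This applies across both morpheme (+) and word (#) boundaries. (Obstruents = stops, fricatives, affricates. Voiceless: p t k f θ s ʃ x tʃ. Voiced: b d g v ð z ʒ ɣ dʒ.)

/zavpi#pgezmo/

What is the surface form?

[zavbi#pkezmo]

/p/ after /v/ (voiced) → [b]
/g/ after /p/ (voiceless) → [k]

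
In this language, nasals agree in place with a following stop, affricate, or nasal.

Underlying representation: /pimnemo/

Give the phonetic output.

[pinnemo]

/m/ before /n/ (alveolar) → [n]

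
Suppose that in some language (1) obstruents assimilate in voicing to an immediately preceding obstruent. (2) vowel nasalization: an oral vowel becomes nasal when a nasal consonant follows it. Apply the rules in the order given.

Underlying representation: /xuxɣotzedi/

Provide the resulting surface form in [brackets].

Rule 1: /ɣ/ after /x/ (voiceless) → [x]
Rule 1: /z/ after /t/ (voiceless) → [s]
After rule 1: xuxxotsedi
Rule 2: no segment meets the rule's conditions; no change.

[xuxxotsedi]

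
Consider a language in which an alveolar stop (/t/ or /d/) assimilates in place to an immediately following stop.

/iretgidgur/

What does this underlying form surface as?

[irekgiggur]

/t/ before /g/ (velar) → [k]
/d/ before /g/ (velar) → [g]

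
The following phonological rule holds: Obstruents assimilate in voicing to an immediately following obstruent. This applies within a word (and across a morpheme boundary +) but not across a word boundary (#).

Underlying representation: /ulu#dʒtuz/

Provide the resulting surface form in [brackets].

[ulu#tʃtuz]

/dʒ/ before /t/ (voiceless) → [tʃ]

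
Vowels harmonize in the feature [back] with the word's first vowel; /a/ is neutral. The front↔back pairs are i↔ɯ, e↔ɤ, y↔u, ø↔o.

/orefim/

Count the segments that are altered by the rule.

2

/e/ harmonizes with /o/ ([+back]) → [ɤ]
/i/ harmonizes with /o/ ([+back]) → [ɯ]
2 segments change.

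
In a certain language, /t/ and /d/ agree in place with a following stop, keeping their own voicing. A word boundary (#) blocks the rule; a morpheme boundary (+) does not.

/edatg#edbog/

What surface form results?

[edakg#ebbog]

/t/ before /g/ (velar) → [k]
/d/ before /b/ (labial) → [b]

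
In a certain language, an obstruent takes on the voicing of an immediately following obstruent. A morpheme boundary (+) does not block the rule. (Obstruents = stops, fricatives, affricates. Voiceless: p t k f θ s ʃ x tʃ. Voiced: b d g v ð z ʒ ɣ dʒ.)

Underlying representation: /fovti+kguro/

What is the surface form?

[fofti+gguro]

/v/ before /t/ (voiceless) → [f]
/k/ before /g/ (voiced) → [g]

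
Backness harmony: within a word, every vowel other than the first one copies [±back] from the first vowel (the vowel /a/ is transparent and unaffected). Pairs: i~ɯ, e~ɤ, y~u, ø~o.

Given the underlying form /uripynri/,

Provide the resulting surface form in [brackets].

[urɯpunrɯ]

/i/ harmonizes with /u/ ([+back]) → [ɯ]
/y/ harmonizes with /u/ ([+back]) → [u]
/i/ harmonizes with /u/ ([+back]) → [ɯ]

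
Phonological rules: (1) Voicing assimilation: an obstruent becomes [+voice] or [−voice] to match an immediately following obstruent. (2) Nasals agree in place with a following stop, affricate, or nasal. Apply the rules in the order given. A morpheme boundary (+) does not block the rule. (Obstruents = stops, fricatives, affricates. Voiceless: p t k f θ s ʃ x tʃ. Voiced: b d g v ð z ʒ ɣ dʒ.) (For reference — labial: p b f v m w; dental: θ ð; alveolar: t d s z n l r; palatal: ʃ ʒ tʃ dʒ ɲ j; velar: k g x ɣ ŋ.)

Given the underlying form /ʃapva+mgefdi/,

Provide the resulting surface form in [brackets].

Rule 1: /p/ before /v/ (voiced) → [b]
Rule 1: /f/ before /d/ (voiced) → [v]
After rule 1: ʃabva+mgevdi
Rule 2: /m/ before /g/ (velar) → [ŋ]

[ʃabva+ŋgevdi]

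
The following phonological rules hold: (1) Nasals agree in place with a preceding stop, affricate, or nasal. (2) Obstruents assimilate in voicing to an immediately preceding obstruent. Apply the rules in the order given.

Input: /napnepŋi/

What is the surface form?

Rule 1: /n/ after /p/ (labial) → [m]
Rule 1: /ŋ/ after /p/ (labial) → [m]
After rule 1: napmepmi
Rule 2: no segment meets the rule's conditions; no change.

[napmepmi]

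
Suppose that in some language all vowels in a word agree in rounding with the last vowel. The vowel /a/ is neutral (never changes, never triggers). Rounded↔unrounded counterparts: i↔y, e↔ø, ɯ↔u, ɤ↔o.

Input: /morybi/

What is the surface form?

/o/ harmonizes with /i/ ([-round]) → [ɤ]
/y/ harmonizes with /i/ ([-round]) → [i]

[mɤribi]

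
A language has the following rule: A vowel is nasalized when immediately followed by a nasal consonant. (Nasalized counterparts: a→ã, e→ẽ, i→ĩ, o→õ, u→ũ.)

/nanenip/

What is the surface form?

[nãnẽnip]

/a/ before nasal /n/ → [ã]
/e/ before nasal /n/ → [ẽ]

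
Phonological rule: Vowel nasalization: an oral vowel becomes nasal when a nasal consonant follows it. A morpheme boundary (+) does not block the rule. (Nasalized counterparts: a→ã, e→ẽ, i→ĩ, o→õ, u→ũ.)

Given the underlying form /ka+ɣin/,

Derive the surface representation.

/i/ before nasal /n/ → [ĩ]

[ka+ɣĩn]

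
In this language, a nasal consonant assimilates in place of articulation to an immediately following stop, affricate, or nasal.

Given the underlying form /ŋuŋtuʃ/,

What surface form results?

[ŋuntuʃ]

/ŋ/ before /t/ (alveolar) → [n]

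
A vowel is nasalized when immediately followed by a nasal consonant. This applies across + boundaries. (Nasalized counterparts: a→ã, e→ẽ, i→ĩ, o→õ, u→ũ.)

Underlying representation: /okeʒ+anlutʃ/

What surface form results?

[okeʒ+ãnlutʃ]

/a/ before nasal /n/ → [ã]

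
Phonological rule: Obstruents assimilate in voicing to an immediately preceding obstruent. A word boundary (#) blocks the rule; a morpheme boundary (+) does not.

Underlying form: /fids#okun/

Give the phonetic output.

/s/ after /d/ (voiced) → [z]

[fidz#okun]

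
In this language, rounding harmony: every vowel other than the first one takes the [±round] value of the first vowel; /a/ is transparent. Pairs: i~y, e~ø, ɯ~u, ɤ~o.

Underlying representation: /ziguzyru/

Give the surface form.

/u/ harmonizes with /i/ ([-round]) → [ɯ]
/y/ harmonizes with /i/ ([-round]) → [i]
/u/ harmonizes with /i/ ([-round]) → [ɯ]

[zigɯzirɯ]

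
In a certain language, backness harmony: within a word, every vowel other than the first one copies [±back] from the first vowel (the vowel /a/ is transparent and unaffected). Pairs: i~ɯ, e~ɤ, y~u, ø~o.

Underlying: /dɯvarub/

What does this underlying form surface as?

[dɯvarub]

no segment meets the rule's conditions; no change.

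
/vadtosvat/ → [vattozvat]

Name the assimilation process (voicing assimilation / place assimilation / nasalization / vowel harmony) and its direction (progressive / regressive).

/d/→[t] /s/→[z].
Each target copies a feature from the following segment, so the direction is regressive.

voicing assimilation, regressive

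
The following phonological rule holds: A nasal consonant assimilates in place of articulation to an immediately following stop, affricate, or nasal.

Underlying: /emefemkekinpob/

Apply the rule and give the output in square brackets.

[emefeŋkekimpob]

/m/ before /k/ (velar) → [ŋ]
/n/ before /p/ (labial) → [m]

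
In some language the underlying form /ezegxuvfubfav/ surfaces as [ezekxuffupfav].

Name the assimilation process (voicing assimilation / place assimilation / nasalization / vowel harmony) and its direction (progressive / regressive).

/g/→[k] /v/→[f] /b/→[p].
Each target copies a feature from the following segment, so the direction is regressive.

voicing assimilation, regressive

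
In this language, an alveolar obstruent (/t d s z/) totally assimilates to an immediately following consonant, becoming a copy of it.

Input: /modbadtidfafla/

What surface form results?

/d/ before /b/ → [b] (total assimilation)
/d/ before /t/ → [t] (total assimilation)
/d/ before /f/ → [f] (total assimilation)

[mobbattiffafla]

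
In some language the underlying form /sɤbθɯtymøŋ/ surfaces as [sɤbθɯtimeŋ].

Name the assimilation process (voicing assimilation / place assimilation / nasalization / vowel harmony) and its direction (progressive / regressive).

vowel harmony, progressive

/y/→[i] /ø/→[e].
Vowels agree with the first vowel, so the harmony is progressive.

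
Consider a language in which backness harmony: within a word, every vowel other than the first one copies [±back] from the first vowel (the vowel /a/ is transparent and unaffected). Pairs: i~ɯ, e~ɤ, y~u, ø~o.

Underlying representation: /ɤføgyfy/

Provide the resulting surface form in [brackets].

/ø/ harmonizes with /ɤ/ ([+back]) → [o]
/y/ harmonizes with /ɤ/ ([+back]) → [u]
/y/ harmonizes with /ɤ/ ([+back]) → [u]

[ɤfogufu]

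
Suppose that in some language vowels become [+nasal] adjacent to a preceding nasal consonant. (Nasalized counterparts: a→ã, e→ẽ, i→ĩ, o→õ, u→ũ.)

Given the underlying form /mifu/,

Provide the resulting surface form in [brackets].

[mĩfu]

/i/ after nasal /m/ → [ĩ]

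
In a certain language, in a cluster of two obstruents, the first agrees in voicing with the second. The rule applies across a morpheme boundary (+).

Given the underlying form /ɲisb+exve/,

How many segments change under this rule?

2

/s/ before /b/ (voiced) → [z]
/x/ before /v/ (voiced) → [ɣ]
2 segments change.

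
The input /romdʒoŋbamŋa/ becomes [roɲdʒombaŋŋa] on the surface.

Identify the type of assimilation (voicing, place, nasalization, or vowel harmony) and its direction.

/m/→[ɲ] /ŋ/→[m] /m/→[ŋ].
Each target copies a feature from the following segment, so the direction is regressive.

place assimilation, regressive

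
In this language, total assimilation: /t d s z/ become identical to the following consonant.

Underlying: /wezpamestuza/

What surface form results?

/z/ before /p/ → [p] (total assimilation)
/s/ before /t/ → [t] (total assimilation)

[weppamettuza]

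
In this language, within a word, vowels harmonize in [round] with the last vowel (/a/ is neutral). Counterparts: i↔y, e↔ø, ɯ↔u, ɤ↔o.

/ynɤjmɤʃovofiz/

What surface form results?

[inɤjmɤʃɤvɤfiz]

/y/ harmonizes with /i/ ([-round]) → [i]
/o/ harmonizes with /i/ ([-round]) → [ɤ]
/o/ harmonizes with /i/ ([-round]) → [ɤ]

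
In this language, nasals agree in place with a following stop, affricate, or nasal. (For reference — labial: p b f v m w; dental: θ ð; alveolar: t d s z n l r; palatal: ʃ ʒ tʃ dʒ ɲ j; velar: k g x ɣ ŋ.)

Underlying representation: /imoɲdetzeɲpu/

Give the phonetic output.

[imondetzempu]

/ɲ/ before /d/ (alveolar) → [n]
/ɲ/ before /p/ (labial) → [m]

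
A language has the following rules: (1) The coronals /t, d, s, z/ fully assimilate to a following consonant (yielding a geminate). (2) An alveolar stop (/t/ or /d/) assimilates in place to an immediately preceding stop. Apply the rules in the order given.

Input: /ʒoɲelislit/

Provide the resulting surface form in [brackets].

Rule 1: /s/ before /l/ → [l] (total assimilation)
After rule 1: ʒoɲelillit
Rule 2: no segment meets the rule's conditions; no change.

[ʒoɲelillit]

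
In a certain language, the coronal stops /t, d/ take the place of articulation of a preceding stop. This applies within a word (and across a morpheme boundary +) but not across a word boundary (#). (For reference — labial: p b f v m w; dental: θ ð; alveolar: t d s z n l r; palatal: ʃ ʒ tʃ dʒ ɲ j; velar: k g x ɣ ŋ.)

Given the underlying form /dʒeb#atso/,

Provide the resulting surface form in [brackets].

[dʒeb#atso]

no segment meets the rule's conditions; no change.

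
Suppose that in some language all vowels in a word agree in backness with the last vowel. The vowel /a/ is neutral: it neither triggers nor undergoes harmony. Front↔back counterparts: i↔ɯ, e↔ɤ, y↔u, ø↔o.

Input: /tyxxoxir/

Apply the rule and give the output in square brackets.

[tyxxøxir]

/o/ harmonizes with /i/ ([-back]) → [ø]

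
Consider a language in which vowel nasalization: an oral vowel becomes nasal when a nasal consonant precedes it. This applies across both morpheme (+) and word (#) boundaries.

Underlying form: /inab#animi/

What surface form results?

[inãb#anĩmĩ]

/a/ after nasal /n/ → [ã]
/i/ after nasal /n/ → [ĩ]
/i/ after nasal /m/ → [ĩ]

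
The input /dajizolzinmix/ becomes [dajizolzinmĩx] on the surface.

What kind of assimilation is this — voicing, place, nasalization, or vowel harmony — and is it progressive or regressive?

/i/→[ĩ].
Each target copies a feature from the preceding segment, so the direction is progressive.

nasalization, progressive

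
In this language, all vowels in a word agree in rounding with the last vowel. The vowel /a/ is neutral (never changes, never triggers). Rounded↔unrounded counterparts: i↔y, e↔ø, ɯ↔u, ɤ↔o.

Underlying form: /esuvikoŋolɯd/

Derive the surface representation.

/u/ harmonizes with /ɯ/ ([-round]) → [ɯ]
/o/ harmonizes with /ɯ/ ([-round]) → [ɤ]
/o/ harmonizes with /ɯ/ ([-round]) → [ɤ]

[esɯvikɤŋɤlɯd]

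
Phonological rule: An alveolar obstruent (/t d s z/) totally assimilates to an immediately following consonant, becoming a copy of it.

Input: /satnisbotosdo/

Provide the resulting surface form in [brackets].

/t/ before /n/ → [n] (total assimilation)
/s/ before /b/ → [b] (total assimilation)
/s/ before /d/ → [d] (total assimilation)

[sannibbotoddo]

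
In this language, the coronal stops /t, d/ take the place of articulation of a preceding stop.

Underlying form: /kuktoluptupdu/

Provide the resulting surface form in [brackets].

[kukkoluppupbu]

/t/ after /k/ (velar) → [k]
/t/ after /p/ (labial) → [p]
/d/ after /p/ (labial) → [b]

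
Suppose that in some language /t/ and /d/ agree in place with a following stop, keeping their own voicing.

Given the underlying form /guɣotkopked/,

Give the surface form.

[guɣokkopked]

/t/ before /k/ (velar) → [k]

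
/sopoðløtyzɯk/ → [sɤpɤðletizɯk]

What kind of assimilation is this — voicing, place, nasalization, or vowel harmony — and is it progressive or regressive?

/o/→[ɤ] /o/→[ɤ] /ø/→[e] /y/→[i].
Vowels agree with the last vowel, so the harmony is regressive.

vowel harmony, regressive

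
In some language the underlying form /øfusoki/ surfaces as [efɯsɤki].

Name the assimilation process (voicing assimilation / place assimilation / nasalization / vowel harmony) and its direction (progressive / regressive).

/ø/→[e] /u/→[ɯ] /o/→[ɤ].
Vowels agree with the last vowel, so the harmony is regressive.

vowel harmony, regressive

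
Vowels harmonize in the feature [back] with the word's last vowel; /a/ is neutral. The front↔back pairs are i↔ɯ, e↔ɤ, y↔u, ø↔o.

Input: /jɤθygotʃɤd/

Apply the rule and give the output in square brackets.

[jɤθugotʃɤd]

/y/ harmonizes with /ɤ/ ([+back]) → [u]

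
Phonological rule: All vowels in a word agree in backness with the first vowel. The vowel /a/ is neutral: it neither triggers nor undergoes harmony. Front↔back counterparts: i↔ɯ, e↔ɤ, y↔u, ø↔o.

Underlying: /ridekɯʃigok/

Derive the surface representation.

[ridekiʃigøk]

/ɯ/ harmonizes with /i/ ([-back]) → [i]
/o/ harmonizes with /i/ ([-back]) → [ø]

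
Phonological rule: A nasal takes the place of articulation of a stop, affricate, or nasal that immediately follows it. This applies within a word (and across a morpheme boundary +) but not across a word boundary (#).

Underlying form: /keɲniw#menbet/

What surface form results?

[kenniw#membet]

/ɲ/ before /n/ (alveolar) → [n]
/n/ before /b/ (labial) → [m]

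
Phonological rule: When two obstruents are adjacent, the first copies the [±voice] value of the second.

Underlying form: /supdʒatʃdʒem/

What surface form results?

/p/ before /dʒ/ (voiced) → [b]
/tʃ/ before /dʒ/ (voiced) → [dʒ]

[subdʒadʒdʒem]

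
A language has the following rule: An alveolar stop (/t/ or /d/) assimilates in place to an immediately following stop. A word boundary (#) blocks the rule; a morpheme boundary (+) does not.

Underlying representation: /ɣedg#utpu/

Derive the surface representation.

/d/ before /g/ (velar) → [g]
/t/ before /p/ (labial) → [p]

[ɣegg#uppu]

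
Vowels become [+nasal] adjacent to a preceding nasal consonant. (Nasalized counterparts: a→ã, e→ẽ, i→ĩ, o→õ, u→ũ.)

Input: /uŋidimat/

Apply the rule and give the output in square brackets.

[uŋĩdimãt]

/i/ after nasal /ŋ/ → [ĩ]
/a/ after nasal /m/ → [ã]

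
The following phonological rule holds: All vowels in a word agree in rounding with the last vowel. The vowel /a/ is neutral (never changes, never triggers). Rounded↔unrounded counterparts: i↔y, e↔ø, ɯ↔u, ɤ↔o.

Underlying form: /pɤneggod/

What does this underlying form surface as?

[ponøggod]

/ɤ/ harmonizes with /o/ ([+round]) → [o]
/e/ harmonizes with /o/ ([+round]) → [ø]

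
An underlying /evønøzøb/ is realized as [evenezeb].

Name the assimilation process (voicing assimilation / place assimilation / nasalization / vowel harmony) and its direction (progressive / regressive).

vowel harmony, progressive

/ø/→[e] /ø/→[e] /ø/→[e].
Vowels agree with the first vowel, so the harmony is progressive.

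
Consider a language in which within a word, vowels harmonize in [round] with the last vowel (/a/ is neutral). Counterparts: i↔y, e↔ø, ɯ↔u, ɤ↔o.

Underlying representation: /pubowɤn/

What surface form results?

[pɯbɤwɤn]

/u/ harmonizes with /ɤ/ ([-round]) → [ɯ]
/o/ harmonizes with /ɤ/ ([-round]) → [ɤ]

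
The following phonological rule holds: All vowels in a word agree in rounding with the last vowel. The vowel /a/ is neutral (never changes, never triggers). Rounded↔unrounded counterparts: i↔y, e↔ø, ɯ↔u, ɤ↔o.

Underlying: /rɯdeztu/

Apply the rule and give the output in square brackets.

[rudøztu]

/ɯ/ harmonizes with /u/ ([+round]) → [u]
/e/ harmonizes with /u/ ([+round]) → [ø]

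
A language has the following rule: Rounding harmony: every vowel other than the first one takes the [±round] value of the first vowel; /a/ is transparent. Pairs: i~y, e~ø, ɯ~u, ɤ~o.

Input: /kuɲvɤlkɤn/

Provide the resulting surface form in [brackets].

/ɤ/ harmonizes with /u/ ([+round]) → [o]
/ɤ/ harmonizes with /u/ ([+round]) → [o]

[kuɲvolkon]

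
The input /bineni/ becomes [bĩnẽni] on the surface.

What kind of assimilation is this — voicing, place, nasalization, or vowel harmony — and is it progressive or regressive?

nasalization, regressive

/i/→[ĩ] /e/→[ẽ].
Each target copies a feature from the following segment, so the direction is regressive.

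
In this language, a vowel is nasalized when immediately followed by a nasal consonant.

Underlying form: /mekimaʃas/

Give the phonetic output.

[mekĩmaʃas]

/i/ before nasal /m/ → [ĩ]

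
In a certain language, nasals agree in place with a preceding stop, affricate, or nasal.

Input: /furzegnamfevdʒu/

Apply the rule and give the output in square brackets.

/n/ after /g/ (velar) → [ŋ]

[furzegŋamfevdʒu]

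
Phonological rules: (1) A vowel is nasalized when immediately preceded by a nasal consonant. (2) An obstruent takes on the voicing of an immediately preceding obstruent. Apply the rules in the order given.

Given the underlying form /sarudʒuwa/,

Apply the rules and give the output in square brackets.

Rule 1: no segment meets the rule's conditions; no change.
After rule 1: sarudʒuwa
Rule 2: no segment meets the rule's conditions; no change.

[sarudʒuwa]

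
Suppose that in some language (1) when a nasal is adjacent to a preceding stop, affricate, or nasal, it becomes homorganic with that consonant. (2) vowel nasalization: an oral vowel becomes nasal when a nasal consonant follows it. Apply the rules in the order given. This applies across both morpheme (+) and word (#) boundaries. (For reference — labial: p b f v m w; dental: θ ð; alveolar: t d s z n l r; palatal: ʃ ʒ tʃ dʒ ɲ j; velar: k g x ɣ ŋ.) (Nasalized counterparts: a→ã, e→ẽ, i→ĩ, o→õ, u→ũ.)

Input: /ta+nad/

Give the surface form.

Rule 1: no segment meets the rule's conditions; no change.
After rule 1: ta+nad
Rule 2: /a/ before nasal /n/ → [ã]

[tã+nad]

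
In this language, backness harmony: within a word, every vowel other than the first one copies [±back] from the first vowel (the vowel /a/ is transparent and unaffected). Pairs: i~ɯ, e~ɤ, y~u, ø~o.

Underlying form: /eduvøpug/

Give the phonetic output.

[edyvøpyg]

/u/ harmonizes with /e/ ([-back]) → [y]
/u/ harmonizes with /e/ ([-back]) → [y]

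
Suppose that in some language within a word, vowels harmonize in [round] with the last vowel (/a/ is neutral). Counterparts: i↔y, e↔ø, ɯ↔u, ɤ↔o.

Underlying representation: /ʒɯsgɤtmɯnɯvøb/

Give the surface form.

/ɯ/ harmonizes with /ø/ ([+round]) → [u]
/ɤ/ harmonizes with /ø/ ([+round]) → [o]
/ɯ/ harmonizes with /ø/ ([+round]) → [u]
/ɯ/ harmonizes with /ø/ ([+round]) → [u]

[ʒusgotmunuvøb]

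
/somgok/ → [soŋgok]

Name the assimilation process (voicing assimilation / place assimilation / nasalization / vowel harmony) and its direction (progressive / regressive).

place assimilation, regressive

/m/→[ŋ].
Each target copies a feature from the following segment, so the direction is regressive.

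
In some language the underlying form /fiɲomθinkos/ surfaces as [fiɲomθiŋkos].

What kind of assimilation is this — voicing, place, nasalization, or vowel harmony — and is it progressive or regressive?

/n/→[ŋ].
Each target copies a feature from the following segment, so the direction is regressive.

place assimilation, regressive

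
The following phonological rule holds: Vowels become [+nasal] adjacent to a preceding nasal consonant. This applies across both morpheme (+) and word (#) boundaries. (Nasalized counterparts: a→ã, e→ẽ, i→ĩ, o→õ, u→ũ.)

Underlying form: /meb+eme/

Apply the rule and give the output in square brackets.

[mẽb+emẽ]

/e/ after nasal /m/ → [ẽ]
/e/ after nasal /m/ → [ẽ]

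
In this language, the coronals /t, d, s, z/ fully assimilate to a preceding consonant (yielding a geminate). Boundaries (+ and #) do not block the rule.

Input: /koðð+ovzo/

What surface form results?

[koðð+ovvo]

/z/ after /v/ → [v] (total assimilation)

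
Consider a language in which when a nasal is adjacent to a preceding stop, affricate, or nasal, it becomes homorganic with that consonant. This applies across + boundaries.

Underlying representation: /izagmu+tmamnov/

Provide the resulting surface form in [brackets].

[izagŋu+tnammov]

/m/ after /g/ (velar) → [ŋ]
/m/ after /t/ (alveolar) → [n]
/n/ after /m/ (labial) → [m]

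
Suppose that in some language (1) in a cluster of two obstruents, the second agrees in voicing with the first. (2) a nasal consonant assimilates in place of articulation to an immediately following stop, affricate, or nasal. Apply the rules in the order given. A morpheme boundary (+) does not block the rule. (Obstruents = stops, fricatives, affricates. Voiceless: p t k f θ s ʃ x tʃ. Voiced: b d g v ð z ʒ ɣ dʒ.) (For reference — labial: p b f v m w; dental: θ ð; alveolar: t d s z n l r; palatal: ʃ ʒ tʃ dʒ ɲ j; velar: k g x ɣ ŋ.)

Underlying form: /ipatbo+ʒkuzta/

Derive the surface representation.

[ipatpo+ʒguzda]

Rule 1: /b/ after /t/ (voiceless) → [p]
Rule 1: /k/ after /ʒ/ (voiced) → [g]
Rule 1: /t/ after /z/ (voiced) → [d]
After rule 1: ipatpo+ʒguzda
Rule 2: no segment meets the rule's conditions; no change.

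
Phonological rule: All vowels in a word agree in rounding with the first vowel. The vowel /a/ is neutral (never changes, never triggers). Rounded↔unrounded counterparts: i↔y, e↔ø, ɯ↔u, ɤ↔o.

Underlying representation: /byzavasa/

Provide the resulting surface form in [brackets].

[byzavasa]

no segment meets the rule's conditions; no change.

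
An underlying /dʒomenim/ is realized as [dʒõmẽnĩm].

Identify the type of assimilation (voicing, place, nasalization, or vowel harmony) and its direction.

nasalization, regressive

/o/→[õ] /e/→[ẽ] /i/→[ĩ].
Each target copies a feature from the following segment, so the direction is regressive.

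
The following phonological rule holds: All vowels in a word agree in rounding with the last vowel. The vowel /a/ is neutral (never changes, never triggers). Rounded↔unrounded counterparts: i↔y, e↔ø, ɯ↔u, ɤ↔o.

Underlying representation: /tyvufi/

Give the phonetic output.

/y/ harmonizes with /i/ ([-round]) → [i]
/u/ harmonizes with /i/ ([-round]) → [ɯ]

[tivɯfi]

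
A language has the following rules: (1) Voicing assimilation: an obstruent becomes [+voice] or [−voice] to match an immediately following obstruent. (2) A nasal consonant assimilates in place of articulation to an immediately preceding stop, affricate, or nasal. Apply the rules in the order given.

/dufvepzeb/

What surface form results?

Rule 1: /f/ before /v/ (voiced) → [v]
Rule 1: /p/ before /z/ (voiced) → [b]
After rule 1: duvvebzeb
Rule 2: no segment meets the rule's conditions; no change.

[duvvebzeb]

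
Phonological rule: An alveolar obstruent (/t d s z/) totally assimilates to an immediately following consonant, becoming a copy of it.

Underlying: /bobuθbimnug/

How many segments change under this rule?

No segment meets the rule's conditions.

0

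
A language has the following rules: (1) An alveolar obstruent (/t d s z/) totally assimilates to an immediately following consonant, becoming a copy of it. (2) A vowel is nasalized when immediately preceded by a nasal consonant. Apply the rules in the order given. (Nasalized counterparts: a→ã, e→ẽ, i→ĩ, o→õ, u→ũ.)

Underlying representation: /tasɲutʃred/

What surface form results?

[taɲɲũtʃred]

Rule 1: /s/ before /ɲ/ → [ɲ] (total assimilation)
After rule 1: taɲɲutʃred
Rule 2: /u/ after nasal /ɲ/ → [ũ]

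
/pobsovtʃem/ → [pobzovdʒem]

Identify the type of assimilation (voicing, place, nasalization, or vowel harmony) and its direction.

voicing assimilation, progressive

/s/→[z] /tʃ/→[dʒ].
Each target copies a feature from the preceding segment, so the direction is progressive.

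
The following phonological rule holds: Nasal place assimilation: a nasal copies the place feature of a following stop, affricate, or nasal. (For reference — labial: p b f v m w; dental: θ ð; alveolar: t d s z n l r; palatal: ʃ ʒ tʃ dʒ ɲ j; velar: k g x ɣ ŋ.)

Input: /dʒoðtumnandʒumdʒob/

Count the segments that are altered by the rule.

/m/ before /n/ (alveolar) → [n]
/n/ before /dʒ/ (palatal) → [ɲ]
/m/ before /dʒ/ (palatal) → [ɲ]
3 segments change.

3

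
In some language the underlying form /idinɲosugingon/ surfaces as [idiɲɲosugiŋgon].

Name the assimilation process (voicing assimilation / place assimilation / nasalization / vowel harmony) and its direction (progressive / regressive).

/n/→[ɲ] /n/→[ŋ].
Each target copies a feature from the following segment, so the direction is regressive.

place assimilation, regressive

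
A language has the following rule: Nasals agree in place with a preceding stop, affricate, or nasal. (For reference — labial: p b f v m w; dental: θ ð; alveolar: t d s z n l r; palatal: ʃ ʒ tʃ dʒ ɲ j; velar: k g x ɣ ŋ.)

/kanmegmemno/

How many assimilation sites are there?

/m/ after /n/ (alveolar) → [n]
/m/ after /g/ (velar) → [ŋ]
/n/ after /m/ (labial) → [m]
3 segments change.

3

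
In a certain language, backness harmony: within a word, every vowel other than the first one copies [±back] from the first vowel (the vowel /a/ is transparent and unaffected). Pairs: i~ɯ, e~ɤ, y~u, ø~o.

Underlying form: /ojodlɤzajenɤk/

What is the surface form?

/e/ harmonizes with /o/ ([+back]) → [ɤ]

[ojodlɤzajɤnɤk]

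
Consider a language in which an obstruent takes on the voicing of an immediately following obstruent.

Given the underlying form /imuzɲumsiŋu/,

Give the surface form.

[imuzɲumsiŋu]

no segment meets the rule's conditions; no change.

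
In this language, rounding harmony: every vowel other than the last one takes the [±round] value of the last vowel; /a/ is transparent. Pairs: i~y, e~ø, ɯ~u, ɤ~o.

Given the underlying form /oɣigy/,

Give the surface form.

[oɣygy]

/i/ harmonizes with /y/ ([+round]) → [y]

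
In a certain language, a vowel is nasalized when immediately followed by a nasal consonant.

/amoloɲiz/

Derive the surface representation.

[ãmolõɲiz]

/a/ before nasal /m/ → [ã]
/o/ before nasal /ɲ/ → [õ]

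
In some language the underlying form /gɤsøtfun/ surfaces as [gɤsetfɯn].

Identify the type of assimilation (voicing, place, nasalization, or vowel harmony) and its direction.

/ø/→[e] /u/→[ɯ].
Vowels agree with the first vowel, so the harmony is progressive.

vowel harmony, progressive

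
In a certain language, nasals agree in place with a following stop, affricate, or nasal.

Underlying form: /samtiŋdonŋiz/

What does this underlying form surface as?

[santindoŋŋiz]

/m/ before /t/ (alveolar) → [n]
/ŋ/ before /d/ (alveolar) → [n]
/n/ before /ŋ/ (velar) → [ŋ]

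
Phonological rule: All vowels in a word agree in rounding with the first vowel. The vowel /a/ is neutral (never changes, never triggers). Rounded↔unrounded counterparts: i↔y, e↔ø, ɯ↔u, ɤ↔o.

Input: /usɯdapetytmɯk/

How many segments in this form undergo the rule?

3

/ɯ/ harmonizes with /u/ ([+round]) → [u]
/e/ harmonizes with /u/ ([+round]) → [ø]
/ɯ/ harmonizes with /u/ ([+round]) → [u]
3 segments change.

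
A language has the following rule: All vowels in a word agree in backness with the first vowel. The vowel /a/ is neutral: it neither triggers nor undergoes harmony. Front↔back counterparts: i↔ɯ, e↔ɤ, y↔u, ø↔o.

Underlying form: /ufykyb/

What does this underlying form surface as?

[ufukub]

/y/ harmonizes with /u/ ([+back]) → [u]
/y/ harmonizes with /u/ ([+back]) → [u]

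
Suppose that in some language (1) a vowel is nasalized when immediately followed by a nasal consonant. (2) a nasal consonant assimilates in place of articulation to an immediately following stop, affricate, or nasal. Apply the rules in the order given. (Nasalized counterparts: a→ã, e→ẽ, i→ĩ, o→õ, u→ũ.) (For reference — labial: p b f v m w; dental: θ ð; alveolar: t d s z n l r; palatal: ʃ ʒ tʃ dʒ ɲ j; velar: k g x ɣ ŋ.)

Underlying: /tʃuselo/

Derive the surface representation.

Rule 1: no segment meets the rule's conditions; no change.
After rule 1: tʃuselo
Rule 2: no segment meets the rule's conditions; no change.

[tʃuselo]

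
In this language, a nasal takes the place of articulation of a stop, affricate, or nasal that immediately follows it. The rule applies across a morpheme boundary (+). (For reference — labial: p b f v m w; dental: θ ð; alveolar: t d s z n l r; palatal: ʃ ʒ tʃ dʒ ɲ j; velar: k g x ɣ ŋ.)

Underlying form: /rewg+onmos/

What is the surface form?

/n/ before /m/ (labial) → [m]

[rewg+ommos]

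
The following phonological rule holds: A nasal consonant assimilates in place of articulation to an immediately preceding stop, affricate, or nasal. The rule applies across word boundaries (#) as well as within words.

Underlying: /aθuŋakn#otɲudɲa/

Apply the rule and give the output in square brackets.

[aθuŋakŋ#otnudna]

/n/ after /k/ (velar) → [ŋ]
/ɲ/ after /t/ (alveolar) → [n]
/ɲ/ after /d/ (alveolar) → [n]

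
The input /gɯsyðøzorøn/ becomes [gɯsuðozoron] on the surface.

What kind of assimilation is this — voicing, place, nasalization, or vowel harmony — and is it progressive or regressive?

vowel harmony, progressive

/y/→[u] /ø/→[o] /ø/→[o].
Vowels agree with the first vowel, so the harmony is progressive.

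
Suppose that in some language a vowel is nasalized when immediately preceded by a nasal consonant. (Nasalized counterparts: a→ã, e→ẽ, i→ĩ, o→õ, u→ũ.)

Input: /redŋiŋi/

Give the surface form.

/i/ after nasal /ŋ/ → [ĩ]
/i/ after nasal /ŋ/ → [ĩ]

[redŋĩŋĩ]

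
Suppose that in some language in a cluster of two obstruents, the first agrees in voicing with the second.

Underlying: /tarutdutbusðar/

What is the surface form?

[taruddudbuzðar]

/t/ before /d/ (voiced) → [d]
/t/ before /b/ (voiced) → [d]
/s/ before /ð/ (voiced) → [z]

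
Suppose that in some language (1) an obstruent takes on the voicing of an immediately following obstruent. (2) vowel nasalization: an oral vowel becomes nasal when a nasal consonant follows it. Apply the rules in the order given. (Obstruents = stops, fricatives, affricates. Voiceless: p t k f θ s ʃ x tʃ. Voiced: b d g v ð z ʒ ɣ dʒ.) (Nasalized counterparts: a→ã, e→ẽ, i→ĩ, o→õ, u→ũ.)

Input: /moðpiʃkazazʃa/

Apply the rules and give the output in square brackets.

Rule 1: /ð/ before /p/ (voiceless) → [θ]
Rule 1: /z/ before /ʃ/ (voiceless) → [s]
After rule 1: moθpiʃkazasʃa
Rule 2: no segment meets the rule's conditions; no change.

[moθpiʃkazasʃa]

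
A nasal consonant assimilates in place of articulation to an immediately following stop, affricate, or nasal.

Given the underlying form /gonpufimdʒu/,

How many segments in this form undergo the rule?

/n/ before /p/ (labial) → [m]
/m/ before /dʒ/ (palatal) → [ɲ]
2 segments change.

2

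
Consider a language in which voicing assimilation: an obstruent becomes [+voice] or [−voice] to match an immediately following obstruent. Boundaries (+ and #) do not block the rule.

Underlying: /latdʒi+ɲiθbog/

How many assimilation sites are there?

/t/ before /dʒ/ (voiced) → [d]
/θ/ before /b/ (voiced) → [ð]
2 segments change.

2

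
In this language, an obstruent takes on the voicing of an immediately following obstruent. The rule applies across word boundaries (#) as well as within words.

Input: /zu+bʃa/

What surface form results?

[zu+pʃa]

/b/ before /ʃ/ (voiceless) → [p]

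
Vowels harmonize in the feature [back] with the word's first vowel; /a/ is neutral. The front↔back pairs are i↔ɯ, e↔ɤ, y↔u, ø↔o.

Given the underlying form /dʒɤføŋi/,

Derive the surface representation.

[dʒɤfoŋɯ]

/ø/ harmonizes with /ɤ/ ([+back]) → [o]
/i/ harmonizes with /ɤ/ ([+back]) → [ɯ]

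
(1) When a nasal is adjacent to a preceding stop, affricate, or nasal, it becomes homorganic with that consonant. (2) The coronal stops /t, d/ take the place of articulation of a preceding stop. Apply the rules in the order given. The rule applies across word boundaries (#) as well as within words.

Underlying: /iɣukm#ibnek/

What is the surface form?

[iɣukŋ#ibmek]

Rule 1: /m/ after /k/ (velar) → [ŋ]
Rule 1: /n/ after /b/ (labial) → [m]
After rule 1: iɣukŋ#ibmek
Rule 2: no segment meets the rule's conditions; no change.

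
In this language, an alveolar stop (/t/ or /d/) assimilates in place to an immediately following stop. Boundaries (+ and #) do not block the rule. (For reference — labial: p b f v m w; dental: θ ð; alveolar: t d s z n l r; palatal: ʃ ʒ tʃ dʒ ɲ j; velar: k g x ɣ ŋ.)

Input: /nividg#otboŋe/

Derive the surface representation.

/d/ before /g/ (velar) → [g]
/t/ before /b/ (labial) → [p]

[nivigg#opboŋe]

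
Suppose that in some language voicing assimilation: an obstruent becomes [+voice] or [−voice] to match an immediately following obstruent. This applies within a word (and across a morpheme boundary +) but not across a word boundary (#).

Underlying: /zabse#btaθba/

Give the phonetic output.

/b/ before /s/ (voiceless) → [p]
/b/ before /t/ (voiceless) → [p]
/θ/ before /b/ (voiced) → [ð]

[zapse#ptaðba]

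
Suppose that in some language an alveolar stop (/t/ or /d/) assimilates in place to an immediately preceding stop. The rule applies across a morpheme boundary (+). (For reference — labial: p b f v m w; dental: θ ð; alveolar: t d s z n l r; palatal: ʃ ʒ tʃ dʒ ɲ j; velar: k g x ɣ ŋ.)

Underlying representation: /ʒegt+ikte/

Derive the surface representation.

[ʒegk+ikke]

/t/ after /g/ (velar) → [k]
/t/ after /k/ (velar) → [k]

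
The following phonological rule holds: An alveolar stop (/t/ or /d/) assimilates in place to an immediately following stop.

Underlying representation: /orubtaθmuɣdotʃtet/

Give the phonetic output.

[orubtaθmuɣdotʃtet]

no segment meets the rule's conditions; no change.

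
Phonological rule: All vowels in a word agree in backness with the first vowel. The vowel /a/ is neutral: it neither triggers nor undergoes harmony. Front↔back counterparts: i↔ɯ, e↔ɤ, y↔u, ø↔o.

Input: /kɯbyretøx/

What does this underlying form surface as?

[kɯburɤtox]

/y/ harmonizes with /ɯ/ ([+back]) → [u]
/e/ harmonizes with /ɯ/ ([+back]) → [ɤ]
/ø/ harmonizes with /ɯ/ ([+back]) → [o]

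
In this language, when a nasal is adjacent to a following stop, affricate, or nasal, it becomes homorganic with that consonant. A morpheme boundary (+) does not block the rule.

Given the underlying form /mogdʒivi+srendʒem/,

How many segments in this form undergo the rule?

1

/n/ before /dʒ/ (palatal) → [ɲ]
1 segment changes.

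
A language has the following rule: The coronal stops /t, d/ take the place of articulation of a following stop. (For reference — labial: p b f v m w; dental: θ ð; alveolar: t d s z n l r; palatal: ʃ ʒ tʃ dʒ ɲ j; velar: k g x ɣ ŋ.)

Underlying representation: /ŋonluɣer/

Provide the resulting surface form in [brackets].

no segment meets the rule's conditions; no change.

[ŋonluɣer]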